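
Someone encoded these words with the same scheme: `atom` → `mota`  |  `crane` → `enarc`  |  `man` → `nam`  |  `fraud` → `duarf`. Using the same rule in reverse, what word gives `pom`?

mop

It's just the letters in reverse order.
Undoing it on pom: then reverse → mop.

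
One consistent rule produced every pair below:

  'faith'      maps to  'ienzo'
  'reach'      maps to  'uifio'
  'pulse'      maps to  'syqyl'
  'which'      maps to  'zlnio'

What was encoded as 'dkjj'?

aged

The shift increases by 1 at each position, starting from +3: 3, 4, 5, ….
Decoding dkjj: d−3=a, k−4=g, j−5=e, j−6=d.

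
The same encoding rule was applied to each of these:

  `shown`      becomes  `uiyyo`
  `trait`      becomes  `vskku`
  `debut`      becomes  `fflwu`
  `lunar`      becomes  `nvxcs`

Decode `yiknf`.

Shifts by position in shown: pos 0: s→u (+2), pos 1: h→i (+1), pos 2: o→y (+10), pos 3: w→y (+2), pos 4: n→o (+1) — repeating every 3. It's a Vigenère-style cipher with numeric key [2,1,10]: position i shifts by key[i mod 3].
Decoding yiknf: y−2=w, i−1=h, k−10=a, n−2=l, f−1=e.

whale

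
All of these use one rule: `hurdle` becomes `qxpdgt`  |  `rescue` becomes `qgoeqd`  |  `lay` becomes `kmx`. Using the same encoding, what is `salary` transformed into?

The output letters match the input read backwards, each shifted +12: hurdle reversed is eldruh. The word is reversed, then every letter is shifted forward by 12.
Applying it to salary: reverse → yralas; then shift: y+12=k, r+12=d, a+12=m, l+12=x, a+12=m, s+12=e.

kdmxme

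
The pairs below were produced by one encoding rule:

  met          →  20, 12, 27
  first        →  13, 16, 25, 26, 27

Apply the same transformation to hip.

m is letter #13 and maps to 20: an offset of 7. Each letter is replaced by its alphabet position (a=1..z=26) + 7.
Applying it to hip: h=8→15, i=9→16, p=16→23.

15, 16, 23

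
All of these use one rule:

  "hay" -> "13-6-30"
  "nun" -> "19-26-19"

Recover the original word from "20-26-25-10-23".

Each letter is replaced by its alphabet position (a=1..z=26) + 5.
Decoding 20-26-25-10-23: 20→(20−5)÷1=15=o, 26→(26−5)÷1=21=u, 25→(25−5)÷1=20=t, 10→(10−5)÷1=5=e, 23→(23−5)÷1=18=r.

outer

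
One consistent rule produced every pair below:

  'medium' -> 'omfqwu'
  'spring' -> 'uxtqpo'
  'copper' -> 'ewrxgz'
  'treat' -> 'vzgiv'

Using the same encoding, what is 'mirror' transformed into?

Shifts by position in medium: pos 0: m→o (+2), pos 1: e→m (+8), pos 2: d→f (+2), pos 3: i→q (+8) — repeating every 2. It's a Vigenère-style cipher with numeric key [2,8]: position i shifts by key[i mod 2].
For mirror: m+2=o, i+8=q, r+2=t, r+8=z, o+2=q, r+8=z.

oqtzqz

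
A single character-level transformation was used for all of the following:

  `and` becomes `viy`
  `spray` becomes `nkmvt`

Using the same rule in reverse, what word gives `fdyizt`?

Every letter moves 21 places later in the alphabet, wrapping around z→a.
Decoding fdyizt: f−21=k, d−21=i, y−21=d, i−21=n, z−21=e, t−21=y.

kidney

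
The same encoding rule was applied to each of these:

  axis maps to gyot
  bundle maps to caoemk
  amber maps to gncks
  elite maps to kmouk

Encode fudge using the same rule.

gaehk

Vowels shift forward by 6 and consonants shift forward by 1.
Applying it to fudge: f(cons)+1=g, u(vowel)+6=a, d(cons)+1=e, g(cons)+1=h, e(vowel)+6=k.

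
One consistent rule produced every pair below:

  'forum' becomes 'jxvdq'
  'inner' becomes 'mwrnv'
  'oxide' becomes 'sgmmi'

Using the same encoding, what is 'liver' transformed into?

prznv

The shifts repeat in a cycle of length 2: positions 0,1,… shift by +4, +9, then the pattern repeats.
For liver: l+4=p, i+9=r, v+4=z, e+9=n, r+4=v.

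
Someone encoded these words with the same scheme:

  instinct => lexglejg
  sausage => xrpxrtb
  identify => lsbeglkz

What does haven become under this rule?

Treating letters as 0–25, the rule is x ↦ 9x + 17 (mod 26).
For haven: h(7)→9·7+17≡2=c; a(0)→9·0+17≡17=r; v(21)→9·21+17≡24=y; e(4)→9·4+17≡1=b; n(13)→9·13+17≡4=e (all mod 26).

crybe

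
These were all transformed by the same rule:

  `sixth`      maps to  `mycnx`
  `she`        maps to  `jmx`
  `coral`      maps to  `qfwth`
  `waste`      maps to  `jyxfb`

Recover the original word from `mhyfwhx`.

The output letters match the input read backwards, each shifted +5: sixth reversed is htxis. Two steps: reverse the string, then apply a Caesar shift of +5.
Reversing it on mhyfwhx: shift back: m−5=h, h−5=c, y−5=t, f−5=a, w−5=r, h−5=c, x−5=s → hctarcs; then reverse → scratch.

scratch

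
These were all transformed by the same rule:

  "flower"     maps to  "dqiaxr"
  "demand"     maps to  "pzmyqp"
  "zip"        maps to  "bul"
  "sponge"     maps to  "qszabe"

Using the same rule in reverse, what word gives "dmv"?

The word is reversed, then every letter is shifted forward by 12.
Undoing it on dmv: shift back: d−12=r, m−12=a, v−12=j → raj; then reverse → jar.

jar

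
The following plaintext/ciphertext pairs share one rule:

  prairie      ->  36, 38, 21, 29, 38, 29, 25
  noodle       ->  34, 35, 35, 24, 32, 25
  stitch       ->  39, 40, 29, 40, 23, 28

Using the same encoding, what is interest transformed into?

p is letter #16 and maps to 36: an offset of 20. Letters become their 1-based position plus 20 (so a→21, b→22, …).
Applying it to interest: i=9→29, n=14→34, t=20→40, e=5→25, r=18→38, e=5→25, s=19→39, t=20→40.

29, 34, 40, 25, 38, 25, 39, 40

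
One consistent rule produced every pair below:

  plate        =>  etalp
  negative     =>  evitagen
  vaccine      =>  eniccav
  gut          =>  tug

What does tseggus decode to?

suggest

It's just the letters in reverse order.
Decoding tseggus: then reverse → suggest.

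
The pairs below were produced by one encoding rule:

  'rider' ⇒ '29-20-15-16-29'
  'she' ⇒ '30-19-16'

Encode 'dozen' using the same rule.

15-26-37-16-25

r is letter #18 and maps to 29: an offset of 11. Each letter is replaced by its alphabet position (a=1..z=26) + 11.
For dozen: d=4→15, o=15→26, z=26→37, e=5→16, n=14→25.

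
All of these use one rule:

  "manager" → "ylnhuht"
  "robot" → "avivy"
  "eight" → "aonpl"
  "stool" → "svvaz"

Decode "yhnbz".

Read the word backwards and shift each letter +7.
Undoing it on yhnbz: shift back: y−7=r, h−7=a, n−7=g, b−7=u, z−7=s → ragus; then reverse → sugar.

sugar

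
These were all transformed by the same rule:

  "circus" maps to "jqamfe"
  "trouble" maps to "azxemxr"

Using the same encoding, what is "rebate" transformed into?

In circus: c→j is +7, i→q is +8, r→a is +9, c→m is +10 — the shift increases by 1 each position. Letter i (0-indexed) is shifted by i+7, so successive shifts are 7, 8, 9, ….
Applying it to rebate: r+7=y, e+8=m, b+9=k, a+10=k, t+11=e, e+12=q.

ymkkeq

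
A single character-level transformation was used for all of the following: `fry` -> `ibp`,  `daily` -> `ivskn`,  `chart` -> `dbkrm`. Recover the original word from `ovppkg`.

The output letters match the input read backwards, each shifted +10: fry reversed is yrf. Read the word backwards and shift each letter +10.
Undoing it on ovppkg: shift back: o−10=e, v−10=l, p−10=f, p−10=f, k−10=a, g−10=w → elffaw; then reverse → waffle.

waffle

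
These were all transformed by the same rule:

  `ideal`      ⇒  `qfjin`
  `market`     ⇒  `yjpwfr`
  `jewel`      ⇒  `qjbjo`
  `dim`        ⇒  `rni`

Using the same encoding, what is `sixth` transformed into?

The word is reversed, then every letter is shifted forward by 5.
For sixth: reverse → htxis; then shift: h+5=m, t+5=y, x+5=c, i+5=n, s+5=x.

mycnx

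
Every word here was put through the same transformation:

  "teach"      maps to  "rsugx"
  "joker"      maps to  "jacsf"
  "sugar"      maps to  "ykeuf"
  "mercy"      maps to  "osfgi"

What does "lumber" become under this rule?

t(19)→r(17) and e(4)→s(18) fit y≡19x+20 (mod 26); the inverse of 19 mod 26 is 11. This is an affine cipher: with a=0,…,z=25, each position x becomes (19x+20) mod 26.
Applying it to lumber: l(11)→19·11+20≡21=v; u(20)→19·20+20≡10=k; m(12)→19·12+20≡14=o; b(1)→19·1+20≡13=n; e(4)→19·4+20≡18=s; r(17)→19·17+20≡5=f (all mod 26).

vkonsf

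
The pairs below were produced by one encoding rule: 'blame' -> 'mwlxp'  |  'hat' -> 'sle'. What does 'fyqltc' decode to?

unfair

Compare letters: b→m is +11, l→w is +11, a→l is +11 — a constant shift. It's a constant shift of +11 (ROT11).
Undoing it on fyqltc: f−11=u, y−11=n, q−11=f, l−11=a, t−11=i, c−11=r.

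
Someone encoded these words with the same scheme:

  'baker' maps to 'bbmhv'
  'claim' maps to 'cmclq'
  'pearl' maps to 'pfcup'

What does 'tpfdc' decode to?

today

In baker: b→b is +0, a→b is +1, k→m is +2, e→h is +3 — the shift increases by 1 each position. Each letter shifts forward by its position index (0, 1, 2, …) — the shift grows by one for each successive letter.
Undoing it on tpfdc: t−0=t, p−1=o, f−2=d, d−3=a, c−4=y.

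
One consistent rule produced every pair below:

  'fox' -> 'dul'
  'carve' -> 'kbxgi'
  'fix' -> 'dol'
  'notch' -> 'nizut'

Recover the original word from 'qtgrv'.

The output letters match the input read backwards, each shifted +6: fox reversed is xof. The word is reversed, then every letter is shifted forward by 6.
Reversing it on qtgrv: shift back: q−6=k, t−6=n, g−6=a, r−6=l, v−6=p → knalp; then reverse → plank.

plank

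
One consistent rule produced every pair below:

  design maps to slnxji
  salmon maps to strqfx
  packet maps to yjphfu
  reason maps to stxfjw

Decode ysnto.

The output letters match the input read backwards, each shifted +5: design reversed is ngised. The word is reversed, then every letter is shifted forward by 5.
Decoding ysnto: shift back: y−5=t, s−5=n, n−5=i, t−5=o, o−5=j → tnioj; then reverse → joint.

joint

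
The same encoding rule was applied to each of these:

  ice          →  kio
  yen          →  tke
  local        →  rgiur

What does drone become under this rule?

The output letters match the input read backwards, each shifted +6: ice reversed is eci. The word is reversed, then every letter is shifted forward by 6.
For drone: reverse → enord; then shift: e+6=k, n+6=t, o+6=u, r+6=x, d+6=j.

ktuxj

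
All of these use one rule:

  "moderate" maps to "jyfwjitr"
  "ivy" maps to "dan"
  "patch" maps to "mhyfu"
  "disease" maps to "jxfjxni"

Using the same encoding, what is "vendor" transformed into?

wtisja

The output letters match the input read backwards, each shifted +5: moderate reversed is etaredom. Read the word backwards and shift each letter +5.
For vendor: reverse → rodnev; then shift: r+5=w, o+5=t, d+5=i, n+5=s, e+5=j, v+5=a.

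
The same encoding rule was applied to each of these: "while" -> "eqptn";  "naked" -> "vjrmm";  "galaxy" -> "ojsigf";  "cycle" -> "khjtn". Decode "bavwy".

troop

Shifts by position in while: pos 0: w→e (+8), pos 1: h→q (+9), pos 2: i→p (+7), pos 3: l→t (+8), pos 4: e→n (+9) — repeating every 3. A repeating key of period 3 is used — shifts +8, +9, +7 over and over.
Reversing it on bavwy: b−8=t, a−9=r, v−7=o, w−8=o, y−9=p.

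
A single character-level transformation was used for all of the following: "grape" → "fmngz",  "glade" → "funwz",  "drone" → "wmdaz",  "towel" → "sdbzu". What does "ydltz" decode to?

voice

g(6)→f(5) and r(17)→m(12) fit y≡3x+13 (mod 26); the inverse of 3 mod 26 is 9. This is an affine cipher: with a=0,…,z=25, each position x becomes (3x+13) mod 26.
Undoing it on ydltz: y(24)→9·(24−13)≡21=v; d(3)→9·(3−13)≡14=o; l(11)→9·(11−13)≡8=i; t(19)→9·(19−13)≡2=c; z(25)→9·(25−13)≡4=e (all mod 26).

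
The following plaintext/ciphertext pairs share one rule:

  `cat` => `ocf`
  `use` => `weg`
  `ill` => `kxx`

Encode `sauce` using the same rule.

ecwog

The shift depends on letter class: consonant c→o is +12, but vowel a→c is +2. The rule splits by letter class: vowels +2, consonants +12.
Applying it to sauce: s(cons)+12=e, a(vowel)+2=c, u(vowel)+2=w, c(cons)+12=o, e(vowel)+2=g.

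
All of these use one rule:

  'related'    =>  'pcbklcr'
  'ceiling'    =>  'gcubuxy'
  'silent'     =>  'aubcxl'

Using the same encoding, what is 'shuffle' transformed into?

ajwnnbc

Treating letters as 0–25, the rule is x ↦ 11x + 10 (mod 26).
Applying it to shuffle: s(18)→11·18+10≡0=a; h(7)→11·7+10≡9=j; u(20)→11·20+10≡22=w; f(5)→11·5+10≡13=n; f(5)→11·5+10≡13=n; l(11)→11·11+10≡1=b; e(4)→11·4+10≡2=c (all mod 26).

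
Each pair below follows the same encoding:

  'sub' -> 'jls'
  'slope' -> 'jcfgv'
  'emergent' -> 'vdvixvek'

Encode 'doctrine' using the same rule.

uftkizev

Compare letters: s→j is +17, u→l is +17, b→s is +17 — a constant shift. Each letter is shifted forward by 17 in the alphabet (a Caesar shift of +17).
Applying it to doctrine: d+17=u, o+17=f, c+17=t, t+17=k, r+17=i, i+17=z, n+17=e, e+17=v.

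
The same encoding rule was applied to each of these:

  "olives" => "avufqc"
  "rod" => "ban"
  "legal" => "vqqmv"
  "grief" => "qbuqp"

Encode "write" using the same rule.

gbudq

The shift depends on letter class: consonant l→v is +10, but vowel o→a is +12. The rule splits by letter class: vowels +12, consonants +10.
For write: w(cons)+10=g, r(cons)+10=b, i(vowel)+12=u, t(cons)+10=d, e(vowel)+12=q.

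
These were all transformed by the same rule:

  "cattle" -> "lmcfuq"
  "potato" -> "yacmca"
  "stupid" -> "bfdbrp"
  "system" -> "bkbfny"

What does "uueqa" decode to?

liver

The shifts repeat in a cycle of length 2: positions 0,1,… shift by +9, +12, then the pattern repeats.
Reversing it on uueqa: u−9=l, u−12=i, e−9=v, q−12=e, a−9=r.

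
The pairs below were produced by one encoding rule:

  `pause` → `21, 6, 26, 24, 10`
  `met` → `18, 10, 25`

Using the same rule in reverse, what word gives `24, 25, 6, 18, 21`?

stamp

p is letter #16 and maps to 21: an offset of 5. Letters become their 1-based position plus 5 (so a→6, b→7, …).
Undoing it on 24, 25, 6, 18, 21: 24→(24−5)÷1=19=s, 25→(25−5)÷1=20=t, 6→(6−5)÷1=1=a, 18→(18−5)÷1=13=m, 21→(21−5)÷1=16=p.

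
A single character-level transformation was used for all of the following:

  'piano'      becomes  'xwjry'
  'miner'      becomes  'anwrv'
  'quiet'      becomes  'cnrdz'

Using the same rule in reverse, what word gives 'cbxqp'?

The output letters match the input read backwards, each shifted +9: piano reversed is onaip. The word is reversed, then every letter is shifted forward by 9.
Undoing it on cbxqp: shift back: c−9=t, b−9=s, x−9=o, q−9=h, p−9=g → tsohg; then reverse → ghost.

ghost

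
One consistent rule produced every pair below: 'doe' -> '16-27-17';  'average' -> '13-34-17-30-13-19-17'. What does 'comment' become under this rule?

15-27-25-25-17-26-32

d is letter #4 and maps to 16: an offset of 12. The number is (letter's place in the alphabet, a=1) + 12.
Applying it to comment: c=3→15, o=15→27, m=13→25, m=13→25, e=5→17, n=14→26, t=20→32.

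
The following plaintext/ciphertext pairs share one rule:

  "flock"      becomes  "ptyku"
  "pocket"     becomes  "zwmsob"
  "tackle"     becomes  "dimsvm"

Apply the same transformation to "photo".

The shifts repeat in a cycle of length 2: positions 0,1,… shift by +10, +8, then the pattern repeats.
For photo: p+10=z, h+8=p, o+10=y, t+8=b, o+10=y.

zpyby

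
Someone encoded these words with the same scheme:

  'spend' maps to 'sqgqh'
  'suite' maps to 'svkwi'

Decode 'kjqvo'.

In spend: s→s is +0, p→q is +1, e→g is +2, n→q is +3 — the shift increases by 1 each position. Letter i (0-indexed) is shifted by i+0, so successive shifts are 0, 1, 2, ….
Undoing it on kjqvo: k−0=k, j−1=i, q−2=o, v−3=s, o−4=k.

kiosk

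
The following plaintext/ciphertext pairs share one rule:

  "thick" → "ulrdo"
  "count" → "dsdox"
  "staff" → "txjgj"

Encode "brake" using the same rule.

Shifts by position in thick: pos 0: t→u (+1), pos 1: h→l (+4), pos 2: i→r (+9), pos 3: c→d (+1), pos 4: k→o (+4) — repeating every 3. The shifts repeat in a cycle of length 3: positions 0,1,… shift by +1, +4, +9, then the pattern repeats.
On brake: b+1=c, r+4=v, a+9=j, k+1=l, e+4=i.

cvjli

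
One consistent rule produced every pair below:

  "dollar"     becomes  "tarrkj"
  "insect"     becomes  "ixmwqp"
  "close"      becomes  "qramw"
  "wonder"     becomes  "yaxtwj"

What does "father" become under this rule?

d(3)→t(19) and o(14)→a(0) fit y≡3x+10 (mod 26); the inverse of 3 mod 26 is 9. Treating letters as 0–25, the rule is x ↦ 3x + 10 (mod 26).
On father: f(5)→3·5+10≡25=z; a(0)→3·0+10≡10=k; t(19)→3·19+10≡15=p; h(7)→3·7+10≡5=f; e(4)→3·4+10≡22=w; r(17)→3·17+10≡9=j (all mod 26).

zkpfwj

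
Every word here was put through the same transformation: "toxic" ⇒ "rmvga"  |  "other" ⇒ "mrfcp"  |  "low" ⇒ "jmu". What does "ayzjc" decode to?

cable

Compare letters: t→r is +24, o→m is +24, x→v is +24 — a constant shift. This is a Caesar cipher with shift 24.
Decoding ayzjc: a−24=c, y−24=a, z−24=b, j−24=l, c−24=e.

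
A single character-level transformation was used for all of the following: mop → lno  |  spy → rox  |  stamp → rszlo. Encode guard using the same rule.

Compare letters: m→l is +25, o→n is +25, p→o is +25 — a constant shift. Each letter is shifted forward by 25 in the alphabet (a Caesar shift of +25).
Applying it to guard: g+25=f, u+25=t, a+25=z, r+25=q, d+25=c.

ftzqc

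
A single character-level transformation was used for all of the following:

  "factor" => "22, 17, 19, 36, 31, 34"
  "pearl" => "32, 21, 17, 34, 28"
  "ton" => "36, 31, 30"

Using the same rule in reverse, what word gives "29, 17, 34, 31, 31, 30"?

Each letter is replaced by its alphabet position (a=1..z=26) + 16.
Decoding 29, 17, 34, 31, 31, 30: 29→(29−16)÷1=13=m, 17→(17−16)÷1=1=a, 34→(34−16)÷1=18=r, 31→(31−16)÷1=15=o, 31→(31−16)÷1=15=o, 30→(30−16)÷1=14=n.

maroon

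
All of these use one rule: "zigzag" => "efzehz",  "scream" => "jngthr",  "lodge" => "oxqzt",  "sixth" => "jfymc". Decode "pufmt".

unite

Treating letters as 0–25, the rule is x ↦ 3x + 7 (mod 26).
Undoing it on pufmt: p(15)→9·(15−7)≡20=u; u(20)→9·(20−7)≡13=n; f(5)→9·(5−7)≡8=i; m(12)→9·(12−7)≡19=t; t(19)→9·(19−7)≡4=e (all mod 26).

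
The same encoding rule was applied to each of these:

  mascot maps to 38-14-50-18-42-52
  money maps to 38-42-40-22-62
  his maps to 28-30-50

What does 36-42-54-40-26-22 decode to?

m(#13)→38 and a(#1)→14: differences scale by 2, so n = 2·pos + 12. With a=1..z=26, the number is 2·pos + 12.
Undoing it on 36-42-54-40-26-22: 36→(36−12)÷2=12=l, 42→(42−12)÷2=15=o, 54→(54−12)÷2=21=u, 40→(40−12)÷2=14=n, 26→(26−12)÷2=7=g, 22→(22−12)÷2=5=e.

lounge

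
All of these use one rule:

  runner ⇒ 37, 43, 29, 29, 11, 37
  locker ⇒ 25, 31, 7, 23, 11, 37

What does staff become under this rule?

39, 41, 3, 13, 13

r(#18)→37 and u(#21)→43: differences scale by 2, so n = 2·pos + 1. The formula is n = 2×(alphabet index, a=1) + 1.
For staff: s=19→39, t=20→41, a=1→3, f=6→13, f=6→13.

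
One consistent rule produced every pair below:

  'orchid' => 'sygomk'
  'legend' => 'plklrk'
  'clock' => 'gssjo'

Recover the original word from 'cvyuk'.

Shifts by position in orchid: pos 0: o→s (+4), pos 1: r→y (+7), pos 2: c→g (+4), pos 3: h→o (+7) — repeating every 2. A repeating key of period 2 is used — shifts +4, +7 over and over.
Undoing it on cvyuk: c−4=y, v−7=o, y−4=u, u−7=n, k−4=g.

young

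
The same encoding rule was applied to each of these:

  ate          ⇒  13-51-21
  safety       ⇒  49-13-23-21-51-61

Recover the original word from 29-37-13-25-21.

image

a(#1)→13 and t(#20)→51: differences scale by 2, so n = 2·pos + 11. The formula is n = 2×(alphabet index, a=1) + 11.
Reversing it on 29-37-13-25-21: 29→(29−11)÷2=9=i, 37→(37−11)÷2=13=m, 13→(13−11)÷2=1=a, 25→(25−11)÷2=7=g, 21→(21−11)÷2=5=e.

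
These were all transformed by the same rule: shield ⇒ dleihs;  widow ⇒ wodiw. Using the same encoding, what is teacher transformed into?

rehcaet

The output letters match the input read backwards: shield reversed is dleihs. The word is simply reversed.
Applying it to teacher: reverse → rehcaet.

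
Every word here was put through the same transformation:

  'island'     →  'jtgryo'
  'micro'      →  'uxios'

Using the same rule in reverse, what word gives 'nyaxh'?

brush

The output letters match the input read backwards, each shifted +6: island reversed is dnalsi. Read the word backwards and shift each letter +6.
Undoing it on nyaxh: shift back: n−6=h, y−6=s, a−6=u, x−6=r, h−6=b → hsurb; then reverse → brush.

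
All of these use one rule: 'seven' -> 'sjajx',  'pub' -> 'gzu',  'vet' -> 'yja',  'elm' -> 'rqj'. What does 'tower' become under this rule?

wjbty

The output letters match the input read backwards, each shifted +5: seven reversed is neves. The word is reversed, then every letter is shifted forward by 5.
For tower: reverse → rewot; then shift: r+5=w, e+5=j, w+5=b, o+5=t, t+5=y.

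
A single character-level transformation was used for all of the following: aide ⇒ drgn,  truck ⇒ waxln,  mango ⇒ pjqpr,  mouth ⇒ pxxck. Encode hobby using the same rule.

kxekb

It's a Vigenère-style cipher with numeric key [3,9]: position i shifts by key[i mod 2].
Applying it to hobby: h+3=k, o+9=x, b+3=e, b+9=k, y+3=b.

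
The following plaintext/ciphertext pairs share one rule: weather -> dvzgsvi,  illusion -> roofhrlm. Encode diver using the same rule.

Each pair mirrors across the alphabet (w↔d, e↔v, a↔z): positions sum to 25. Letters are reflected about the middle of the alphabet (position → 25−position): Atbash.
Applying it to diver: d↔w, i↔r, v↔e, e↔v, r↔i.

wrevi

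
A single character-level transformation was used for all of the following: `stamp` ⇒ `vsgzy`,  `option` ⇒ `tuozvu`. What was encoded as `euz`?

The output letters match the input read backwards, each shifted +6: stamp reversed is pmats. Two steps: reverse the string, then apply a Caesar shift of +6.
Reversing it on euz: shift back: e−6=y, u−6=o, z−6=t → yot; then reverse → toy.

toy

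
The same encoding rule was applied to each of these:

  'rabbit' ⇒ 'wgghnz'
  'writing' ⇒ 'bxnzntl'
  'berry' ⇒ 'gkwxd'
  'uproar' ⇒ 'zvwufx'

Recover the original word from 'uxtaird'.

Shifts by position in rabbit: pos 0: r→w (+5), pos 1: a→g (+6), pos 2: b→g (+5), pos 3: b→h (+6) — repeating every 2. It's a Vigenère-style cipher with numeric key [5,6]: position i shifts by key[i mod 2].
Decoding uxtaird: u−5=p, x−6=r, t−5=o, a−6=u, i−5=d, r−6=l, d−5=y.

proudly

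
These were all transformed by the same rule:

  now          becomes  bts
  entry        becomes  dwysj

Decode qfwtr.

moral

The output letters match the input read backwards, each shifted +5: now reversed is won. Two steps: reverse the string, then apply a Caesar shift of +5.
Decoding qfwtr: shift back: q−5=l, f−5=a, w−5=r, t−5=o, r−5=m → larom; then reverse → moral.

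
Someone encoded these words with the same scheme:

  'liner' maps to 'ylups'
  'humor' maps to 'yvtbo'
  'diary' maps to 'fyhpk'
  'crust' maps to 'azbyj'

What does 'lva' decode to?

toe

The output letters match the input read backwards, each shifted +7: liner reversed is renil. Two steps: reverse the string, then apply a Caesar shift of +7.
Reversing it on lva: shift back: l−7=e, v−7=o, a−7=t → eot; then reverse → toe.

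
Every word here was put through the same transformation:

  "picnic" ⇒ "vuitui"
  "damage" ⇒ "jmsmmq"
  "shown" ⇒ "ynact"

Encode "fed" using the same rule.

lqj

The shift depends on letter class: consonant p→v is +6, but vowel i→u is +12. Two shifts are in play — +12 for a/e/i/o/u, +6 for every other letter.
For fed: f(cons)+6=l, e(vowel)+12=q, d(cons)+6=j.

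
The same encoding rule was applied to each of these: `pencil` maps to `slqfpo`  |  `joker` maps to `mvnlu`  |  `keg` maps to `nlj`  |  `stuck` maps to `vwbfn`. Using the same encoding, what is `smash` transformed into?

vphvk

The shift depends on letter class: consonant p→s is +3, but vowel e→l is +7. Two shifts are in play — +7 for a/e/i/o/u, +3 for every other letter.
For smash: s(cons)+3=v, m(cons)+3=p, a(vowel)+7=h, s(cons)+3=v, h(cons)+3=k.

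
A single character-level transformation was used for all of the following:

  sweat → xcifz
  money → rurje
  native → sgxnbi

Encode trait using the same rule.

Shifts by position in sweat: pos 0: s→x (+5), pos 1: w→c (+6), pos 2: e→i (+4), pos 3: a→f (+5), pos 4: t→z (+6) — repeating every 3. It's a Vigenère-style cipher with numeric key [5,6,4]: position i shifts by key[i mod 3].
For trait: t+5=y, r+6=x, a+4=e, i+5=n, t+6=z.

yxenz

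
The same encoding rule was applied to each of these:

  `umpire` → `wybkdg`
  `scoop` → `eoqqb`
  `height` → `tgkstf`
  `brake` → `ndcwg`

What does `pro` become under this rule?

bdq

Two shifts are in play — +2 for a/e/i/o/u, +12 for every other letter.
Applying it to pro: p(cons)+12=b, r(cons)+12=d, o(vowel)+2=q.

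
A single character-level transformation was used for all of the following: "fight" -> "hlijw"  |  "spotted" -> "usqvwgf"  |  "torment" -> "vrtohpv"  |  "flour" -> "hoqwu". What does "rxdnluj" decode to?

publish

Shifts by position in fight: pos 0: f→h (+2), pos 1: i→l (+3), pos 2: g→i (+2), pos 3: h→j (+2), pos 4: t→w (+3) — repeating every 3. It's a Vigenère-style cipher with numeric key [2,3,2]: position i shifts by key[i mod 3].
Decoding rxdnluj: r−2=p, x−3=u, d−2=b, n−2=l, l−3=i, u−2=s, j−2=h.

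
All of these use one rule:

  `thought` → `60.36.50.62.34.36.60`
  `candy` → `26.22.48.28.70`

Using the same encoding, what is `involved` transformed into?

38.48.64.50.44.64.30.28

t(#20)→60 and h(#8)→36: differences scale by 2, so n = 2·pos + 20. With a=1..z=26, the number is 2·pos + 20.
On involved: i=9→38, n=14→48, v=22→64, o=15→50, l=12→44, v=22→64, e=5→30, d=4→28.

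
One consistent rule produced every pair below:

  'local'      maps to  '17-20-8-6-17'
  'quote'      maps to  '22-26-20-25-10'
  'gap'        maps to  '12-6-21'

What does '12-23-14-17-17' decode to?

l is letter #12 and maps to 17: an offset of 5. Each letter is replaced by its alphabet position (a=1..z=26) + 5.
Decoding 12-23-14-17-17: 12→(12−5)÷1=7=g, 23→(23−5)÷1=18=r, 14→(14−5)÷1=9=i, 17→(17−5)÷1=12=l, 17→(17−5)÷1=12=l.

grill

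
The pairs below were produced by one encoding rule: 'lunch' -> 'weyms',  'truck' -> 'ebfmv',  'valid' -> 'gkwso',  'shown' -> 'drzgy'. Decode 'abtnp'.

Shifts by position in lunch: pos 0: l→w (+11), pos 1: u→e (+10), pos 2: n→y (+11), pos 3: c→m (+10) — repeating every 2. A repeating key of period 2 is used — shifts +11, +10 over and over.
Decoding abtnp: a−11=p, b−10=r, t−11=i, n−10=d, p−11=e.

pride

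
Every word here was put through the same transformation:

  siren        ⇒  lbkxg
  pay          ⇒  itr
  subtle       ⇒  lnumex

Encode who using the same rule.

pah

Every letter moves 19 places later in the alphabet, wrapping around z→a.
Applying it to who: w+19=p, h+19=a, o+19=h.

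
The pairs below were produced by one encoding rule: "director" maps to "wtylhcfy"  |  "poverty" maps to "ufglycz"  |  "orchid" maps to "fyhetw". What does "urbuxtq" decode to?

pumpkin

This is an affine cipher: with a=0,…,z=25, each position x becomes (15x+3) mod 26.
Undoing it on urbuxtq: u(20)→7·(20−3)≡15=p; r(17)→7·(17−3)≡20=u; b(1)→7·(1−3)≡12=m; u(20)→7·(20−3)≡15=p; x(23)→7·(23−3)≡10=k; t(19)→7·(19−3)≡8=i; q(16)→7·(16−3)≡13=n (all mod 26).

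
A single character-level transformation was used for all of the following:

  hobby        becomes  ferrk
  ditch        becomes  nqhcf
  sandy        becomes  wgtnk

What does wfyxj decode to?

shelf

h(7)→f(5) and o(14)→e(4) fit y≡11x+6 (mod 26); the inverse of 11 mod 26 is 19. Treating letters as 0–25, the rule is x ↦ 11x + 6 (mod 26).
Undoing it on wfyxj: w(22)→19·(22−6)≡18=s; f(5)→19·(5−6)≡7=h; y(24)→19·(24−6)≡4=e; x(23)→19·(23−6)≡11=l; j(9)→19·(9−6)≡5=f (all mod 26).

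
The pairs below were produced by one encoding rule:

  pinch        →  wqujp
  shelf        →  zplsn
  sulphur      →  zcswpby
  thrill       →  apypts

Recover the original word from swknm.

The shifts repeat in a cycle of length 3: positions 0,1,… shift by +7, +8, +7, then the pattern repeats.
Reversing it on swknm: s−7=l, w−8=o, k−7=d, n−7=g, m−8=e.

lodge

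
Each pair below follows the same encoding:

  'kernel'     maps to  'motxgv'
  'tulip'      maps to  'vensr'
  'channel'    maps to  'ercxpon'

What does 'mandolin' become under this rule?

okpnqvkx

Shifts by position in kernel: pos 0: k→m (+2), pos 1: e→o (+10), pos 2: r→t (+2), pos 3: n→x (+10) — repeating every 2. The shifts repeat in a cycle of length 2: positions 0,1,… shift by +2, +10, then the pattern repeats.
On mandolin: m+2=o, a+10=k, n+2=p, d+10=n, o+2=q, l+10=v, i+2=k, n+10=x.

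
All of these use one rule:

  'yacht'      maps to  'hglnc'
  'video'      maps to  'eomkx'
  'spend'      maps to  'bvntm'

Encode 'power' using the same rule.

Shifts by position in yacht: pos 0: y→h (+9), pos 1: a→g (+6), pos 2: c→l (+9), pos 3: h→n (+6) — repeating every 2. It's a Vigenère-style cipher with numeric key [9,6]: position i shifts by key[i mod 2].
For power: p+9=y, o+6=u, w+9=f, e+6=k, r+9=a.

yufka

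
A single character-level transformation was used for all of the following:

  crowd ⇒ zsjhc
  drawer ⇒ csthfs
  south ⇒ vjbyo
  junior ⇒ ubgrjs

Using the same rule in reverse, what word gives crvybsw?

c(2)→z(25) and r(17)→s(18) fit y≡3x+19 (mod 26); the inverse of 3 mod 26 is 9. This is an affine cipher: with a=0,…,z=25, each position x becomes (3x+19) mod 26.
Reversing it on crvybsw: c(2)→9·(2−19)≡3=d; r(17)→9·(17−19)≡8=i; v(21)→9·(21−19)≡18=s; y(24)→9·(24−19)≡19=t; b(1)→9·(1−19)≡20=u; s(18)→9·(18−19)≡17=r; w(22)→9·(22−19)≡1=b (all mod 26).

disturb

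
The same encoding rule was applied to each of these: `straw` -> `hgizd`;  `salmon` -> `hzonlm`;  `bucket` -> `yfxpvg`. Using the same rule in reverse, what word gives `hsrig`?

Each letter is replaced by its mirror in the alphabet: a↔z, b↔y, c↔x, and so on (the Atbash cipher).
Reversing it on hsrig: h↔s, s↔h, r↔i, i↔r, g↔t.

shirt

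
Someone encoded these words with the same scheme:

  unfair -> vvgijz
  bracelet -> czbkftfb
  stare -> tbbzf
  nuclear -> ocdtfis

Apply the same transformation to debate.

Shifts by position in unfair: pos 0: u→v (+1), pos 1: n→v (+8), pos 2: f→g (+1), pos 3: a→i (+8) — repeating every 2. It's a Vigenère-style cipher with numeric key [1,8]: position i shifts by key[i mod 2].
Applying it to debate: d+1=e, e+8=m, b+1=c, a+8=i, t+1=u, e+8=m.

emcium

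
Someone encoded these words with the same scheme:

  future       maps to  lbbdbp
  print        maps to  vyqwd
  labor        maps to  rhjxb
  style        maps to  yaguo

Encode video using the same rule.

bplny

In future: f→l is +6, u→b is +7, t→b is +8, u→d is +9 — the shift increases by 1 each position. Letter i (0-indexed) is shifted by i+6, so successive shifts are 6, 7, 8, ….
For video: v+6=b, i+7=p, d+8=l, e+9=n, o+10=y.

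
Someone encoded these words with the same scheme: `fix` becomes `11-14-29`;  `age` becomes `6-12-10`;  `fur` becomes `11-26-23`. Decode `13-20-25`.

hot

f is letter #6 and maps to 11: an offset of 5. Letters become their 1-based position plus 5 (so a→6, b→7, …).
Decoding 13-20-25: 13→(13−5)÷1=8=h, 20→(20−5)÷1=15=o, 25→(25−5)÷1=20=t.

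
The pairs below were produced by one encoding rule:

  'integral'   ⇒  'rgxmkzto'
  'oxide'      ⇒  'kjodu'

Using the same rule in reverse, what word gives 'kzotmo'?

ignite

The output letters match the input read backwards, each shifted +6: integral reversed is largetni. The word is reversed, then every letter is shifted forward by 6.
Undoing it on kzotmo: shift back: k−6=e, z−6=t, o−6=i, t−6=n, m−6=g, o−6=i → etingi; then reverse → ignite.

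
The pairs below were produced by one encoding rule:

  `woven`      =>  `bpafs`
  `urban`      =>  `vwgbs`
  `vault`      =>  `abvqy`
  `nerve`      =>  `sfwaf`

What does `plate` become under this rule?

uqbyf

The shift depends on letter class: consonant w→b is +5, but vowel o→p is +1. The rule splits by letter class: vowels +1, consonants +5.
On plate: p(cons)+5=u, l(cons)+5=q, a(vowel)+1=b, t(cons)+5=y, e(vowel)+1=f.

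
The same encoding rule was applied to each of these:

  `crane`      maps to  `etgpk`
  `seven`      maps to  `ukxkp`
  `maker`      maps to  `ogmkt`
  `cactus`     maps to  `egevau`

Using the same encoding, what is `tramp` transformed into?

vtgor

The shift depends on letter class: consonant c→e is +2, but vowel a→g is +6. Vowels shift forward by 6 and consonants shift forward by 2.
On tramp: t(cons)+2=v, r(cons)+2=t, a(vowel)+6=g, m(cons)+2=o, p(cons)+2=r.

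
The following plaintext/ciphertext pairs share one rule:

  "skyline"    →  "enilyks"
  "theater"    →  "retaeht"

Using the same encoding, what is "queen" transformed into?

neeuq

The output letters match the input read backwards: skyline reversed is enilyks. It's just the letters in reverse order.
On queen: reverse → neeuq.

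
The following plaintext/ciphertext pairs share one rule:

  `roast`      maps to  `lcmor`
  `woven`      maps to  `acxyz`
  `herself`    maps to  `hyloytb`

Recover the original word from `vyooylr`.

dessert

Each letter's alphabet position (a=0..z=25) is mapped through 3·x+12 mod 26 — an affine cipher.
Decoding vyooylr: v(21)→9·(21−12)≡3=d; y(24)→9·(24−12)≡4=e; o(14)→9·(14−12)≡18=s; o(14)→9·(14−12)≡18=s; y(24)→9·(24−12)≡4=e; l(11)→9·(11−12)≡17=r; r(17)→9·(17−12)≡19=t (all mod 26).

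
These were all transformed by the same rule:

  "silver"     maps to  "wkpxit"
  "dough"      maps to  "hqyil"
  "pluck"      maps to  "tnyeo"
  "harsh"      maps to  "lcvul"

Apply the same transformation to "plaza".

Shifts by position in silver: pos 0: s→w (+4), pos 1: i→k (+2), pos 2: l→p (+4), pos 3: v→x (+2) — repeating every 2. The shifts repeat in a cycle of length 2: positions 0,1,… shift by +4, +2, then the pattern repeats.
For plaza: p+4=t, l+2=n, a+4=e, z+2=b, a+4=e.

tnebe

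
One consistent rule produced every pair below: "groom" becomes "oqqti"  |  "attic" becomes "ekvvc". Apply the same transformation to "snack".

mecpu

The word is reversed, then every letter is shifted forward by 2.
Applying it to snack: reverse → kcans; then shift: k+2=m, c+2=e, a+2=c, n+2=p, s+2=u.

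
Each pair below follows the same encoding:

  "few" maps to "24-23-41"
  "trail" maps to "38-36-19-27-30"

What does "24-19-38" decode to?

f is letter #6 and maps to 24: an offset of 18. Each letter is replaced by its alphabet position (a=1..z=26) + 18.
Decoding 24-19-38: 24→(24−18)÷1=6=f, 19→(19−18)÷1=1=a, 38→(38−18)÷1=20=t.

fat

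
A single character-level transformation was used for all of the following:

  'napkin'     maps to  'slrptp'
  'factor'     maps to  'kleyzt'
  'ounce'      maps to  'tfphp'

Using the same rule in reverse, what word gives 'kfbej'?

It's a Vigenère-style cipher with numeric key [5,11,2]: position i shifts by key[i mod 3].
Reversing it on kfbej: k−5=f, f−11=u, b−2=z, e−5=z, j−11=y.

fuzzy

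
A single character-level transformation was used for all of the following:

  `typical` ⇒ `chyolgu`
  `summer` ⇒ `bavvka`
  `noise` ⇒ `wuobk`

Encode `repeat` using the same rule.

The shift depends on letter class: consonant t→c is +9, but vowel i→o is +6. Vowels shift forward by 6 and consonants shift forward by 9.
On repeat: r(cons)+9=a, e(vowel)+6=k, p(cons)+9=y, e(vowel)+6=k, a(vowel)+6=g, t(cons)+9=c.

akykgc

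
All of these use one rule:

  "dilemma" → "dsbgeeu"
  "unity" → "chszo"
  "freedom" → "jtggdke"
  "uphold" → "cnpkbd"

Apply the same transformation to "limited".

Each letter's alphabet position (a=0..z=25) is mapped through 3·x+20 mod 26 — an affine cipher.
Applying it to limited: l(11)→3·11+20≡1=b; i(8)→3·8+20≡18=s; m(12)→3·12+20≡4=e; i(8)→3·8+20≡18=s; t(19)→3·19+20≡25=z; e(4)→3·4+20≡6=g; d(3)→3·3+20≡3=d (all mod 26).

bseszgd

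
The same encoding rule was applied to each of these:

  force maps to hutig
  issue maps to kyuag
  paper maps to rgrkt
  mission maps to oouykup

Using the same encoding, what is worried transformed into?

yutxkkf

Shifts by position in force: pos 0: f→h (+2), pos 1: o→u (+6), pos 2: r→t (+2), pos 3: c→i (+6) — repeating every 2. It's a Vigenère-style cipher with numeric key [2,6]: position i shifts by key[i mod 2].
Applying it to worried: w+2=y, o+6=u, r+2=t, r+6=x, i+2=k, e+6=k, d+2=f.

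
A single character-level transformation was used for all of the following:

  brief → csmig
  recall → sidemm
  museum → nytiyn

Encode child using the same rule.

dimme

The shift depends on letter class: consonant b→c is +1, but vowel i→m is +4. Two shifts are in play — +4 for a/e/i/o/u, +1 for every other letter.
On child: c(cons)+1=d, h(cons)+1=i, i(vowel)+4=m, l(cons)+1=m, d(cons)+1=e.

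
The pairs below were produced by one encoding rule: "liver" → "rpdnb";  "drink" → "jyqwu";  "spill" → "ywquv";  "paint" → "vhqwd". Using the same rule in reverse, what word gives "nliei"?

In liver: l→r is +6, i→p is +7, v→d is +8, e→n is +9 — the shift increases by 1 each position. Letter i (0-indexed) is shifted by i+6, so successive shifts are 6, 7, 8, ….
Decoding nliei: n−6=h, l−7=e, i−8=a, e−9=v, i−10=y.

heavy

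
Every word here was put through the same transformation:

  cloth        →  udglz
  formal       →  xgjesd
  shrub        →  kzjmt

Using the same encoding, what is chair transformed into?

uzsaj

Compare letters: c→u is +18, l→d is +18, o→g is +18 — a constant shift. It's a constant shift of +18 (ROT18).
On chair: c+18=u, h+18=z, a+18=s, i+18=a, r+18=j.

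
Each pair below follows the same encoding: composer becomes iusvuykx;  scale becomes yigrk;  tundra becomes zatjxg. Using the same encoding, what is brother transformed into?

hxuznkx

Compare letters: c→i is +6, o→u is +6, m→s is +6 — a constant shift. Every letter moves 6 places later in the alphabet, wrapping around z→a.
On brother: b+6=h, r+6=x, o+6=u, t+6=z, h+6=n, e+6=k, r+6=x.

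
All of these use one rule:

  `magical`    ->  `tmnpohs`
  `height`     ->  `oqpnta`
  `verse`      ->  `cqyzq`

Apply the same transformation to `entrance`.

Shifts by position in magical: pos 0: m→t (+7), pos 1: a→m (+12), pos 2: g→n (+7), pos 3: i→p (+7), pos 4: c→o (+12), pos 5: a→h (+7) — repeating every 3. A repeating key of period 3 is used — shifts +7, +12, +7 over and over.
On entrance: e+7=l, n+12=z, t+7=a, r+7=y, a+12=m, n+7=u, c+7=j, e+12=q.

lzaymujq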